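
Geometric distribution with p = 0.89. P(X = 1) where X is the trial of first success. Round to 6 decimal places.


P = (1-p)^(k-1) * p
(1-p)^(k-1) = 0.11^0 = 1
P = 1 * 0.89 = 0.89

0.890000


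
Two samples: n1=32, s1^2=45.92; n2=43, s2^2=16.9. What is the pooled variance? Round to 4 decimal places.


sp^2 = ((n1-1)*s1^2 + (n2-1)*s2^2)/(n1+n2-2)
(n1-1)*s1^2 = 31 * 45.92 = 1423.52
(n2-1)*s2^2 = 42 * 16.9 = 709.8
numerator = 1423.52 + 709.8 = 2133.32
n1+n2-2 = 73
sp^2 = 2133.32 / 73 = 53333/1825 ≈ 29.223562

29.2236


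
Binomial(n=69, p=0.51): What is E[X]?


E[X] = n*p = 69 * 0.51 = 35.19

35.19


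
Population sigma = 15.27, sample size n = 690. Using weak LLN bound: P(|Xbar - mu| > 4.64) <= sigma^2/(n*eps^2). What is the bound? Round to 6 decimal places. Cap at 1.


bound = min(1, sigma^2/(n*eps^2))
sigma^2 = 15.27^2 = 233.1729
n*eps^2 = 690 * 4.64^2 = 690 * 21.5296 = 14855.424
sigma^2/(n*eps^2) = 233.1729 / 14855.424 ≈ 0.01569615

0.015696


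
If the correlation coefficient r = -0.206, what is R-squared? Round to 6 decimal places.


R^2 = r^2 = (-0.206)^2 = 0.042436

0.042436


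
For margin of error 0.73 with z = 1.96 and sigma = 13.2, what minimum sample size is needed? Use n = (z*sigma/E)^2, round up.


z*sigma/E = 1.96 * 13.2 / 0.73 = 12936/365 ≈ 35.441096
(z*sigma/E)^2 ≈ 1256.071278
round up: n = 1257

1257


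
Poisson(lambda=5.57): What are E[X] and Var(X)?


E[X] = Var(X) = lambda = 5.57

5.57, 5.57


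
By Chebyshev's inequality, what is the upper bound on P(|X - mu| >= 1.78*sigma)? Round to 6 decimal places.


P <= 1/k^2
k^2 = 1.78^2 = 3.1684
1/k^2 = 1 / 3.1684 = 2500/7921 ≈ 0.31561672

0.315617


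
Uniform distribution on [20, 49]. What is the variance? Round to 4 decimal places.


Var = (b-a)^2 / 12
(b-a)^2 = (49 - 20)^2 = 841
Var = 841/12 ≈ 70.083333

70.0833


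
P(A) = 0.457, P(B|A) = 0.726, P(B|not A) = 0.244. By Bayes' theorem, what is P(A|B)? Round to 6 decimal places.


P(A|B) = P(B|A)*P(A) / P(B), P(B) = P(B|A)*P(A) + P(B|not A)*P(not A)
P(B|A)*P(A) = 0.726 * 0.457 = 0.331782
P(B|not A)*P(not A) = 0.244 * 0.543 = 0.132492
P(B) = 0.331782 + 0.132492 = 0.464274
P(A|B) = 0.331782 / 0.464274 ≈ 0.71462542

0.714625


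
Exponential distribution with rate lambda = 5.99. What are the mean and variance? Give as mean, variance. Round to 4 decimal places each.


mean = 1/lam, var = 1/lam^2
mean = 1 / 5.99 = 100/599 ≈ 0.166945
lam^2 = 5.99^2 = 35.8801
var = 1 / 35.8801 ≈ 0.027871

0.1669, 0.0279


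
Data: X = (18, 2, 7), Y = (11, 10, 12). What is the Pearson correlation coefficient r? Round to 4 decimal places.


r = sum((xi-xbar)(yi-ybar)) / sqrt(sum((xi-xbar)^2) * sum((yi-ybar)^2))
n = 3, xbar = 27/3 = 9, ybar = 33/3 = 11
Sxy = sum((xi-xbar)(yi-ybar)) = 5
Sxx = sum((xi-xbar)^2) = 134
Syy = sum((yi-ybar)^2) = 2
sqrt(Sxx*Syy) ≈ 16.370706
r = Sxy / sqrt(Sxx*Syy) = 5 / 16.370706 ≈ 0.305424

0.3054


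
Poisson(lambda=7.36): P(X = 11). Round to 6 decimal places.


P = e^(-lam) * lam^k / k!
e^(-7.36) ≈ 0.0006361985
lam^k = 7.36^11 ≈ 3432858936.556907
k! = 11! = 39916800
P = 0.0006361985 * 3432858936.556907 / 39916800 ≈ 0.054713

0.054713


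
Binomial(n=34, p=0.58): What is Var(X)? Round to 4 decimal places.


Var = n*p*(1-p) = 34 * 0.58 * 0.42 = 8.2824

8.2824


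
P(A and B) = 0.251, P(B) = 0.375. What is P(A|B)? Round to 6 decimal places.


P(A|B) = P(A and B) / P(B) = 0.251 / 0.375 = 251/375 ≈ 0.66933333

0.669333


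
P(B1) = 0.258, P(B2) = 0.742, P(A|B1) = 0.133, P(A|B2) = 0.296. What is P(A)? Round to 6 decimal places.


P(A) = P(A|B1)*P(B1) + P(A|B2)*P(B2)
P(A|B1)*P(B1) = 0.133 * 0.258 = 0.034314
P(A|B2)*P(B2) = 0.296 * 0.742 = 0.219632
P(A) = 0.034314 + 0.219632 = 0.253946

0.253946


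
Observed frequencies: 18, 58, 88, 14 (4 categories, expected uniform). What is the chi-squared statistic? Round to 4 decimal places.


chi2 = sum((O-E)^2/E), E = total/4
total = 178, E = 178/4 = 44.5
(18 - 44.5)^2 / 44.5 = 702.25 / 44.5 = 2809/178 ≈ 15.780899
(58 - 44.5)^2 / 44.5 = 182.25 / 44.5 = 729/178 ≈ 4.095506
(88 - 44.5)^2 / 44.5 = 1892.25 / 44.5 = 7569/178 ≈ 42.522472
(14 - 44.5)^2 / 44.5 = 930.25 / 44.5 = 3721/178 ≈ 20.904494
chi2 = 7414/89 ≈ 83.303371

83.3034


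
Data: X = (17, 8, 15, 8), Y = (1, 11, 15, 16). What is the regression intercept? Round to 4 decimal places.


a = ybar - b*xbar, where b = sum((xi-xbar)(yi-ybar)) / sum((xi-xbar)^2)
n = 4, xbar = 48/4 = 12, ybar = 43/4 = 10.75
Sxy = sum((xi-xbar)(yi-ybar)) = -58
Sxx = sum((xi-xbar)^2) = 66
b = Sxy / Sxx = -29/33 ≈ -0.878788
a = 10.75 - (-0.878788) * 12 = 937/44 ≈ 21.295455

21.2955


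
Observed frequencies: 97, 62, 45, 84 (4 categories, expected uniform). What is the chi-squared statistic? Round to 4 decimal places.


chi2 = sum((O-E)^2/E), E = total/4
total = 288, E = 288/4 = 72
(97 - 72)^2 / 72 = 625 / 72 = 625/72 ≈ 8.680556
(62 - 72)^2 / 72 = 100 / 72 = 25/18 ≈ 1.388889
(45 - 72)^2 / 72 = 729 / 72 = 10.125
(84 - 72)^2 / 72 = 144 / 72 = 2
chi2 = 799/36 ≈ 22.194444

22.1944


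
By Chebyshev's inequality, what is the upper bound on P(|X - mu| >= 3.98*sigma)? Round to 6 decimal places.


P <= 1/k^2
k^2 = 3.98^2 = 15.8404
1/k^2 = 1 / 15.8404 ≈ 0.06312972

0.063130


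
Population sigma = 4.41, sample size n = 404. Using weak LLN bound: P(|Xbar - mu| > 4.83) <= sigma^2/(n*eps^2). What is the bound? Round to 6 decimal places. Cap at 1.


bound = min(1, sigma^2/(n*eps^2))
sigma^2 = 4.41^2 = 19.4481
n*eps^2 = 404 * 4.83^2 = 404 * 23.3289 = 9424.8756
sigma^2/(n*eps^2) = 19.4481 / 9424.8756 ≈ 0.00206349

0.002063


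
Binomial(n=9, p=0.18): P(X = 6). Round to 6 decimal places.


P = C(n,k) * p^k * (1-p)^(n-k)
C(9,6) = 84
p^k = 0.18^6 ≈ 0.00003401222
(1-p)^(n-k) = 0.82^3 = 0.551368
P = 84 * 0.00003401222 * 0.551368 ≈ 0.001575

0.001575


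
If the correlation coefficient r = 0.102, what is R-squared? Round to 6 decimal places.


R^2 = r^2 = (0.102)^2 = 0.010404

0.010404


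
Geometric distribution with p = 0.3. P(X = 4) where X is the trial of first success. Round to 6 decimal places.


P = (1-p)^(k-1) * p
(1-p)^(k-1) = 0.7^3 = 0.343
P = 0.343 * 0.3 = 0.1029

0.102900


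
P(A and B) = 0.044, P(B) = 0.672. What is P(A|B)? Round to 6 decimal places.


P(A|B) = P(A and B) / P(B) = 0.044 / 0.672 = 11/168 ≈ 0.06547619

0.065476


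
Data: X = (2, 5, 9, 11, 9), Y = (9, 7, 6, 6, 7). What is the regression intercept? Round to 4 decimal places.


a = ybar - b*xbar, where b = sum((xi-xbar)(yi-ybar)) / sum((xi-xbar)^2)
n = 5, xbar = 36/5 = 7.2, ybar = 35/5 = 7
Sxy = sum((xi-xbar)(yi-ybar)) = -16
Sxx = sum((xi-xbar)^2) = 52.8
b = Sxy / Sxx = -10/33 ≈ -0.303030
a = 7 - (-0.303030) * 7.2 = 101/11 ≈ 9.181818

9.1818


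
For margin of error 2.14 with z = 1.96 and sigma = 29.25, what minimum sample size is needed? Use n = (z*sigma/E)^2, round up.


z*sigma/E = 1.96 * 29.25 / 2.14 = 5733/214 ≈ 26.789720
(z*sigma/E)^2 ≈ 717.689078
round up: n = 718

718


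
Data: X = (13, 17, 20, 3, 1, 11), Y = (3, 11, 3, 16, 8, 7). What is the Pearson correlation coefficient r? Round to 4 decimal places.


r = sum((xi-xbar)(yi-ybar)) / sqrt(sum((xi-xbar)^2) * sum((yi-ybar)^2))
n = 6, xbar = 65/6 ≈ 10.833333, ybar = 48/6 = 8
Sxy = sum((xi-xbar)(yi-ybar)) = -101
Sxx = sum((xi-xbar)^2) = 1709/6 ≈ 284.833333
Syy = sum((yi-ybar)^2) = 124
sqrt(Sxx*Syy) ≈ 187.934386
r = Sxy / sqrt(Sxx*Syy) = -101 / 187.934386 ≈ -0.537422

-0.5374


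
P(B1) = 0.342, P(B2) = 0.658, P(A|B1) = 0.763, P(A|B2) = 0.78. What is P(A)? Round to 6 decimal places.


P(A) = P(A|B1)*P(B1) + P(A|B2)*P(B2)
P(A|B1)*P(B1) = 0.763 * 0.342 = 0.260946
P(A|B2)*P(B2) = 0.78 * 0.658 = 0.51324
P(A) = 0.260946 + 0.51324 = 0.774186

0.774186


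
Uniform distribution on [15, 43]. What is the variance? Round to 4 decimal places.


Var = (b-a)^2 / 12
(b-a)^2 = (43 - 15)^2 = 784
Var = 784/12 ≈ 65.333333

65.3333


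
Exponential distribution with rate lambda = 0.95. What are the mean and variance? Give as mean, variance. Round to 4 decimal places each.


mean = 1/lam, var = 1/lam^2
mean = 1 / 0.95 = 20/19 ≈ 1.052632
lam^2 = 0.95^2 = 0.9025
var = 1 / 0.9025 = 400/361 ≈ 1.108033

1.0526, 1.1080


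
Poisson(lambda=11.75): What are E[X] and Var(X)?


E[X] = Var(X) = lambda = 11.75

11.75, 11.75


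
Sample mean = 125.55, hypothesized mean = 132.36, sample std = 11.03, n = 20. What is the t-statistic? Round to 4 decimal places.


t = (xbar - mu0) / (s/sqrt(n))
xbar - mu0 = 125.55 - 132.36 = -6.81
sqrt(20) ≈ 4.47213595
s/sqrt(n) = 11.03 / 4.47213595 ≈ 2.46638298
t = -6.81 / 2.46638298 ≈ -2.761128

-2.7611


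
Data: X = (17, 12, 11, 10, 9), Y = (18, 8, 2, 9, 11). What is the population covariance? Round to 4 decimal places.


Cov = (1/n)*sum((xi-xbar)(yi-ybar))
n = 5, xbar = 59/5 = 11.8, ybar = 48/5 = 9.6
sum((xi-xbar)(yi-ybar)) = 46.6
Cov = 46.6 / 5 = 9.32

9.3200


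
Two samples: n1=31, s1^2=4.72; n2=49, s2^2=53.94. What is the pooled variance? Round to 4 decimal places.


sp^2 = ((n1-1)*s1^2 + (n2-1)*s2^2)/(n1+n2-2)
(n1-1)*s1^2 = 30 * 4.72 = 141.6
(n2-1)*s2^2 = 48 * 53.94 = 2589.12
numerator = 141.6 + 2589.12 = 2730.72
n1+n2-2 = 78
sp^2 = 2730.72 / 78 = 11378/325 ≈ 35.009231

35.0092


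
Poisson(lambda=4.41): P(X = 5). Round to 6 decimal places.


P = e^(-lam) * lam^k / k!
e^(-4.41) ≈ 0.01215518
lam^k = 4.41^5 ≈ 1667.988098
k! = 5! = 120
P = 0.01215518 * 1667.988098 / 120 ≈ 0.168956

0.168956


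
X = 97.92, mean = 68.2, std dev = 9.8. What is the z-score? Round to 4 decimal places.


z = (X - mu) / sigma
X - mu = 97.92 - 68.2 = 29.72
z = 29.72 / 9.8 = 743/245 ≈ 3.032653

3.0327


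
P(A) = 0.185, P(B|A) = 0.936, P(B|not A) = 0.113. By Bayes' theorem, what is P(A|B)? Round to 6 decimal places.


P(A|B) = P(B|A)*P(A) / P(B), P(B) = P(B|A)*P(A) + P(B|not A)*P(not A)
P(B|A)*P(A) = 0.936 * 0.185 = 0.17316
P(B|not A)*P(not A) = 0.113 * 0.815 = 0.092095
P(B) = 0.17316 + 0.092095 = 0.265255
P(A|B) = 0.17316 / 0.265255 ≈ 0.65280579

0.652806


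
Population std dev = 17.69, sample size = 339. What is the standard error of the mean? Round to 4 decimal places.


SE = sigma / sqrt(n)
sqrt(339) ≈ 18.411953
SE = 17.69 / 18.411953 ≈ 0.960789

0.9608


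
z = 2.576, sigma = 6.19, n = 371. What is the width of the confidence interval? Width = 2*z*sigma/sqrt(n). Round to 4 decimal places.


width = 2*z*sigma/sqrt(n)
2*z*sigma = 2 * 2.576 * 6.19 = 31.89088
sqrt(371) ≈ 19.261360
width = 31.89088 / 19.261360 ≈ 1.655692

1.6557


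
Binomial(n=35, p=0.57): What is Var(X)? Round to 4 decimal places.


Var = n*p*(1-p) = 35 * 0.57 * 0.43 = 8.5785

8.5785


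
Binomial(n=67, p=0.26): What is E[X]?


E[X] = n*p = 67 * 0.26 = 17.42

17.42


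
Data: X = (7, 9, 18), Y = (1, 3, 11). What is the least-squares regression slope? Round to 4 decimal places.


b = sum((xi-xbar)(yi-ybar)) / sum((xi-xbar)^2)
n = 3, xbar = 34/3 ≈ 11.333333, ybar = 15/3 = 5
Sxy = sum((xi-xbar)(yi-ybar)) = 62
Sxx = sum((xi-xbar)^2) = 206/3 ≈ 68.666667
b = Sxy / Sxx = 93/103 ≈ 0.902913

0.9029


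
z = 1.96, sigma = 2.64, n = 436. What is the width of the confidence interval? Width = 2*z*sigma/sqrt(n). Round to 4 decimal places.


width = 2*z*sigma/sqrt(n)
2*z*sigma = 2 * 1.96 * 2.64 = 10.3488
sqrt(436) ≈ 20.880613
width = 10.3488 / 20.880613 ≈ 0.495618

0.4956


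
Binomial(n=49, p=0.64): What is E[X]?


E[X] = n*p = 49 * 0.64 = 31.36

31.36


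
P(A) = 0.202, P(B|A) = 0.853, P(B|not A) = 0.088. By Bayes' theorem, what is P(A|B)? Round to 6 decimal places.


P(A|B) = P(B|A)*P(A) / P(B), P(B) = P(B|A)*P(A) + P(B|not A)*P(not A)
P(B|A)*P(A) = 0.853 * 0.202 = 0.172306
P(B|not A)*P(not A) = 0.088 * 0.798 = 0.070224
P(B) = 0.172306 + 0.070224 = 0.24253
P(A|B) = 0.172306 / 0.24253 ≈ 0.71045232

0.710452


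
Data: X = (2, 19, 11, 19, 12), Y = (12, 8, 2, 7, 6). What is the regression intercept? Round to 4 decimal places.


a = ybar - b*xbar, where b = sum((xi-xbar)(yi-ybar)) / sum((xi-xbar)^2)
n = 5, xbar = 63/5 = 12.6, ybar = 35/5 = 7
Sxy = sum((xi-xbar)(yi-ybar)) = -38
Sxx = sum((xi-xbar)^2) = 197.2
b = Sxy / Sxx = -95/493 ≈ -0.192698
a = 7 - (-0.192698) * 12.6 = 4648/493 ≈ 9.427992

9.4280


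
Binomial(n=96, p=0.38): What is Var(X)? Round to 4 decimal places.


Var = n*p*(1-p) = 96 * 0.38 * 0.62 = 22.6176

22.6176


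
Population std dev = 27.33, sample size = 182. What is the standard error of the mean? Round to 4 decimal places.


SE = sigma / sqrt(n)
sqrt(182) ≈ 13.490738
SE = 27.33 / 13.490738 ≈ 2.025834

2.0258


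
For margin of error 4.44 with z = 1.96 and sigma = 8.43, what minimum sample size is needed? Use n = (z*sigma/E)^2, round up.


z*sigma/E = 1.96 * 8.43 / 4.44 = 13769/3700 ≈ 3.721351
(z*sigma/E)^2 ≈ 13.848456
round up: n = 14

14


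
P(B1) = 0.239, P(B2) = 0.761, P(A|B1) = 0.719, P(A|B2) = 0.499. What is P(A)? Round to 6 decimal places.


P(A) = P(A|B1)*P(B1) + P(A|B2)*P(B2)
P(A|B1)*P(B1) = 0.719 * 0.239 = 0.171841
P(A|B2)*P(B2) = 0.499 * 0.761 = 0.379739
P(A) = 0.171841 + 0.379739 = 0.55158

0.551580


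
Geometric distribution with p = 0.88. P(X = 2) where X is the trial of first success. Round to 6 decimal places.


P = (1-p)^(k-1) * p
(1-p)^(k-1) = 0.12^1 = 0.12
P = 0.12 * 0.88 = 0.1056

0.105600


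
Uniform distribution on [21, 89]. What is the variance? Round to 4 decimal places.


Var = (b-a)^2 / 12
(b-a)^2 = (89 - 21)^2 = 4624
Var = 4624/12 ≈ 385.333333

385.3333


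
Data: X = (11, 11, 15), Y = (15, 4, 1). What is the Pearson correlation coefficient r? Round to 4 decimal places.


r = sum((xi-xbar)(yi-ybar)) / sqrt(sum((xi-xbar)^2) * sum((yi-ybar)^2))
n = 3, xbar = 37/3 ≈ 12.333333, ybar = 20/3 ≈ 6.666667
Sxy = sum((xi-xbar)(yi-ybar)) = -68/3 ≈ -22.666667
Sxx = sum((xi-xbar)^2) = 32/3 ≈ 10.666667
Syy = sum((yi-ybar)^2) = 326/3 ≈ 108.666667
sqrt(Sxx*Syy) ≈ 34.045721
r = Sxy / sqrt(Sxx*Syy) = -22.666667 / 34.045721 ≈ -0.665771

-0.6658


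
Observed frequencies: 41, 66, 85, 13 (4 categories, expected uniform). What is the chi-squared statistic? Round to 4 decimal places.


chi2 = sum((O-E)^2/E), E = total/4
total = 205, E = 205/4 = 51.25
(41 - 51.25)^2 / 51.25 = 105.0625 / 51.25 = 2.05
(66 - 51.25)^2 / 51.25 = 217.5625 / 51.25 = 3481/820 ≈ 4.245122
(85 - 51.25)^2 / 51.25 = 1139.0625 / 51.25 = 3645/164 ≈ 22.225610
(13 - 51.25)^2 / 51.25 = 1463.0625 / 51.25 = 23409/820 ≈ 28.547561
chi2 = 11699/205 ≈ 57.068293

57.0683


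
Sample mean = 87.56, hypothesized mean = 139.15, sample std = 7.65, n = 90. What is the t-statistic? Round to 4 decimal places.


t = (xbar - mu0) / (s/sqrt(n))
xbar - mu0 = 87.56 - 139.15 = -51.59
sqrt(90) ≈ 9.48683298
s/sqrt(n) = 7.65 / 9.48683298 ≈ 0.80638080
t = -51.59 / 0.80638080 ≈ -63.977217

-63.9772


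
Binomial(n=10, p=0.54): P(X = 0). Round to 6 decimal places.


P = C(n,k) * p^k * (1-p)^(n-k)
C(10,0) = 1
p^k = 0.54^0 = 1
(1-p)^(n-k) = 0.46^10 ≈ 0.0004242075
P = 1 * 1 * 0.0004242075 ≈ 0.000424

0.000424


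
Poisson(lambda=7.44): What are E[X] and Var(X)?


E[X] = Var(X) = lambda = 7.44

7.44, 7.44


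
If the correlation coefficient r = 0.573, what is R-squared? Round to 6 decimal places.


R^2 = r^2 = (0.573)^2 = 0.328329

0.328329


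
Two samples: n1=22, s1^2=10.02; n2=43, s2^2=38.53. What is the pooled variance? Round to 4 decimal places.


sp^2 = ((n1-1)*s1^2 + (n2-1)*s2^2)/(n1+n2-2)
(n1-1)*s1^2 = 21 * 10.02 = 210.42
(n2-1)*s2^2 = 42 * 38.53 = 1618.26
numerator = 210.42 + 1618.26 = 1828.68
n1+n2-2 = 63
sp^2 = 1828.68 / 63 = 2177/75 ≈ 29.026667

29.0267


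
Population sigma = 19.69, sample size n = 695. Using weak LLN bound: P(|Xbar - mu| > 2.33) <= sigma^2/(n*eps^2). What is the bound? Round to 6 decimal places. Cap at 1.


bound = min(1, sigma^2/(n*eps^2))
sigma^2 = 19.69^2 = 387.6961
n*eps^2 = 695 * 2.33^2 = 695 * 5.4289 = 3773.0855
sigma^2/(n*eps^2) = 387.6961 / 3773.0855 ≈ 0.10275307

0.102753


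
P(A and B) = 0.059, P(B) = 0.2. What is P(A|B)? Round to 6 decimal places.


P(A|B) = P(A and B) / P(B) = 0.059 / 0.2 = 0.295

0.295000


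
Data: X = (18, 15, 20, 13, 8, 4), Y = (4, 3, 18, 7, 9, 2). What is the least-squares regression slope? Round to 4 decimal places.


b = sum((xi-xbar)(yi-ybar)) / sum((xi-xbar)^2)
n = 6, xbar = 78/6 = 13, ybar = 43/6 ≈ 7.166667
Sxy = sum((xi-xbar)(yi-ybar)) = 89
Sxx = sum((xi-xbar)^2) = 184
b = Sxy / Sxx = 89/184 ≈ 0.483696

0.4837


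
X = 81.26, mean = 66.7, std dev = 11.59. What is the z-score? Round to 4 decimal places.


z = (X - mu) / sigma
X - mu = 81.26 - 66.7 = 14.56
z = 14.56 / 11.59 = 1456/1159 ≈ 1.256255

1.2563


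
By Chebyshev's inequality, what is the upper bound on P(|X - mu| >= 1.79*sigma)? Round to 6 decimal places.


P <= 1/k^2
k^2 = 1.79^2 = 3.2041
1/k^2 = 1 / 3.2041 ≈ 0.31210012

0.312100


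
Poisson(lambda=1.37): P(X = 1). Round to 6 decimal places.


P = e^(-lam) * lam^k / k!
e^(-1.37) ≈ 0.2541070
lam^k = 1.37^1 = 1.37
k! = 1! = 1
P = 0.2541070 * 1.37 / 1 ≈ 0.348127

0.348127


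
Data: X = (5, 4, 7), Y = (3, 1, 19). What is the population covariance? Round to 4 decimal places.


Cov = (1/n)*sum((xi-xbar)(yi-ybar))
n = 3, xbar = 16/3 ≈ 5.333333, ybar = 23/3 ≈ 7.666667
sum((xi-xbar)(yi-ybar)) = 88/3 ≈ 29.333333
Cov = 29.333333 / 3 = 88/9 ≈ 9.777778

9.7778


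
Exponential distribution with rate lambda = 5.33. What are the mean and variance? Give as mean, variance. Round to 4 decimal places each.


mean = 1/lam, var = 1/lam^2
mean = 1 / 5.33 = 100/533 ≈ 0.187617
lam^2 = 5.33^2 = 28.4089
var = 1 / 28.4089 ≈ 0.035200

0.1876, 0.0352


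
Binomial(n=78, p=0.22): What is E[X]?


E[X] = n*p = 78 * 0.22 = 17.16

17.16


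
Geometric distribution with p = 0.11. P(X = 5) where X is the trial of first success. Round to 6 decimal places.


P = (1-p)^(k-1) * p
(1-p)^(k-1) = 0.89^4 ≈ 0.6274224
P = 0.6274224 * 0.11 ≈ 0.06901647

0.069016


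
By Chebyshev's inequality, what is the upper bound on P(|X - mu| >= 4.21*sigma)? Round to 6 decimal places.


P <= 1/k^2
k^2 = 4.21^2 = 17.7241
1/k^2 = 1 / 17.7241 ≈ 0.05642035

0.056420


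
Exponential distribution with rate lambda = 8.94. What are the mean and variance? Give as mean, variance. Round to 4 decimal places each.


mean = 1/lam, var = 1/lam^2
mean = 1 / 8.94 = 50/447 ≈ 0.111857
lam^2 = 8.94^2 = 79.9236
var = 1 / 79.9236 ≈ 0.012512

0.1119, 0.0125


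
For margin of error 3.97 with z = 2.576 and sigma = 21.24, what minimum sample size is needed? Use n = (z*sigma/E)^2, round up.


z*sigma/E = 2.576 * 21.24 / 3.97 ≈ 13.781924
(z*sigma/E)^2 ≈ 189.941441
round up: n = 190

190


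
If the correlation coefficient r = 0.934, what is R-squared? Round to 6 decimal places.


R^2 = r^2 = (0.934)^2 = 0.872356

0.872356


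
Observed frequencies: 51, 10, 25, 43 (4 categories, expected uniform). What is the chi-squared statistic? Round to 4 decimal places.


chi2 = sum((O-E)^2/E), E = total/4
total = 129, E = 129/4 = 32.25
(51 - 32.25)^2 / 32.25 = 351.5625 / 32.25 = 1875/172 ≈ 10.901163
(10 - 32.25)^2 / 32.25 = 495.0625 / 32.25 = 7921/516 ≈ 15.350775
(25 - 32.25)^2 / 32.25 = 52.5625 / 32.25 = 841/516 ≈ 1.629845
(43 - 32.25)^2 / 32.25 = 115.5625 / 32.25 = 43/12 ≈ 3.583333
chi2 = 1353/43 ≈ 31.465116

31.4651


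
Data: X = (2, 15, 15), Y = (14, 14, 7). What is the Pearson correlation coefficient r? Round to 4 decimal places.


r = sum((xi-xbar)(yi-ybar)) / sqrt(sum((xi-xbar)^2) * sum((yi-ybar)^2))
n = 3, xbar = 32/3 ≈ 10.666667, ybar = 35/3 ≈ 11.666667
Sxy = sum((xi-xbar)(yi-ybar)) = -91/3 ≈ -30.333333
Sxx = sum((xi-xbar)^2) = 338/3 ≈ 112.666667
Syy = sum((yi-ybar)^2) = 98/3 ≈ 32.666667
sqrt(Sxx*Syy) = 182/3 ≈ 60.666667
r = Sxy / sqrt(Sxx*Syy) = -30.333333 / 60.666667 = -0.5

-0.5000


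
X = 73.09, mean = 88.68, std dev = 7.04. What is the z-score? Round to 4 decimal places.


z = (X - mu) / sigma
X - mu = 73.09 - 88.68 = -15.59
z = -15.59 / 7.04 = -1559/704 ≈ -2.214489

-2.2145


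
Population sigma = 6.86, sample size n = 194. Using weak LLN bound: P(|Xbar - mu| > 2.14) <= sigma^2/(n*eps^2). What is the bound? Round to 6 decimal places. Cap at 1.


bound = min(1, sigma^2/(n*eps^2))
sigma^2 = 6.86^2 = 47.0596
n*eps^2 = 194 * 2.14^2 = 194 * 4.5796 = 888.4424
sigma^2/(n*eps^2) = 47.0596 / 888.4424 ≈ 0.05296866

0.052969


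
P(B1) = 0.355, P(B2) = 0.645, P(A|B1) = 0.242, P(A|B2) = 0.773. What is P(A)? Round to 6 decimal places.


P(A) = P(A|B1)*P(B1) + P(A|B2)*P(B2)
P(A|B1)*P(B1) = 0.242 * 0.355 = 0.08591
P(A|B2)*P(B2) = 0.773 * 0.645 = 0.498585
P(A) = 0.08591 + 0.498585 = 0.584495

0.584495


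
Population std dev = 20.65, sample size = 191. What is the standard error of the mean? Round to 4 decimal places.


SE = sigma / sqrt(n)
sqrt(191) ≈ 13.820275
SE = 20.65 / 13.820275 ≈ 1.494182

1.4942


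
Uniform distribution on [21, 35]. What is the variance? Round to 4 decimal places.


Var = (b-a)^2 / 12
(b-a)^2 = (35 - 21)^2 = 196
Var = 196/12 ≈ 16.333333

16.3333


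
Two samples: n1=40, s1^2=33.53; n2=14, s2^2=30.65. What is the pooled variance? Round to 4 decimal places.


sp^2 = ((n1-1)*s1^2 + (n2-1)*s2^2)/(n1+n2-2)
(n1-1)*s1^2 = 39 * 33.53 = 1307.67
(n2-1)*s2^2 = 13 * 30.65 = 398.45
numerator = 1307.67 + 398.45 = 1706.12
n1+n2-2 = 52
sp^2 = 1706.12 / 52 = 32.81

32.8100


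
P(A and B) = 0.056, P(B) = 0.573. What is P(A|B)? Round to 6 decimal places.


P(A|B) = P(A and B) / P(B) = 0.056 / 0.573 = 56/573 ≈ 0.09773124

0.097731


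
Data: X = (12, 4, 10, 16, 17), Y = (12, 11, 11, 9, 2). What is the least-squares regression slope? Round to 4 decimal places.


b = sum((xi-xbar)(yi-ybar)) / sum((xi-xbar)^2)
n = 5, xbar = 59/5 = 11.8, ybar = 45/5 = 9
Sxy = sum((xi-xbar)(yi-ybar)) = -55
Sxx = sum((xi-xbar)^2) = 108.8
b = Sxy / Sxx = -275/544 ≈ -0.505515

-0.5055


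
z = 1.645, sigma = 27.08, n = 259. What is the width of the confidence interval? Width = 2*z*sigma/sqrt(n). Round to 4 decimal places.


width = 2*z*sigma/sqrt(n)
2*z*sigma = 2 * 1.645 * 27.08 = 89.0932
sqrt(259) ≈ 16.093477
width = 89.0932 / 16.093477 ≈ 5.535982

5.5360


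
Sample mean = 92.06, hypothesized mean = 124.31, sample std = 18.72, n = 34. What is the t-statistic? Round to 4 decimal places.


t = (xbar - mu0) / (s/sqrt(n))
xbar - mu0 = 92.06 - 124.31 = -32.25
sqrt(34) ≈ 5.83095189
s/sqrt(n) = 18.72 / 5.83095189 ≈ 3.21045351
t = -32.25 / 3.21045351 ≈ -10.045310

-10.0453


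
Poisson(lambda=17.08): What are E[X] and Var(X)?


E[X] = Var(X) = lambda = 17.08

17.08, 17.08


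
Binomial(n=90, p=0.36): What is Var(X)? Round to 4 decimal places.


Var = n*p*(1-p) = 90 * 0.36 * 0.64 = 20.736

20.7360


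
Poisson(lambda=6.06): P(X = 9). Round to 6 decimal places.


P = e^(-lam) * lam^k / k!
e^(-6.06) ≈ 0.002334401
lam^k = 6.06^9 ≈ 11021827.697790
k! = 9! = 362880
P = 0.002334401 * 11021827.697790 / 362880 ≈ 0.070903

0.070903


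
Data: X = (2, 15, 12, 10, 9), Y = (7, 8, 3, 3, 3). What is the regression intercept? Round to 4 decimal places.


a = ybar - b*xbar, where b = sum((xi-xbar)(yi-ybar)) / sum((xi-xbar)^2)
n = 5, xbar = 48/5 = 9.6, ybar = 24/5 = 4.8
Sxy = sum((xi-xbar)(yi-ybar)) = -3.4
Sxx = sum((xi-xbar)^2) = 93.2
b = Sxy / Sxx = -17/466 ≈ -0.036481
a = 4.8 - (-0.036481) * 9.6 = 1200/233 ≈ 5.150215

5.1502


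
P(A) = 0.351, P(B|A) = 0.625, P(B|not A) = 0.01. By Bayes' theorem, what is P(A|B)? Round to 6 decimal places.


P(A|B) = P(B|A)*P(A) / P(B), P(B) = P(B|A)*P(A) + P(B|not A)*P(not A)
P(B|A)*P(A) = 0.625 * 0.351 = 0.219375
P(B|not A)*P(not A) = 0.01 * 0.649 = 0.00649
P(B) = 0.219375 + 0.00649 = 0.225865
P(A|B) = 0.219375 / 0.225865 ≈ 0.97126602

0.971266


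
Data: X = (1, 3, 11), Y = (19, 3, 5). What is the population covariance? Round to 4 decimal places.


Cov = (1/n)*sum((xi-xbar)(yi-ybar))
n = 3, xbar = 15/3 = 5, ybar = 27/3 = 9
sum((xi-xbar)(yi-ybar)) = -52
Cov = -52 / 3 = -52/3 ≈ -17.333333

-17.3333


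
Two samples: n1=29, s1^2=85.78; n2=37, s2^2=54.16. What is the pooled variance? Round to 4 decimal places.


sp^2 = ((n1-1)*s1^2 + (n2-1)*s2^2)/(n1+n2-2)
(n1-1)*s1^2 = 28 * 85.78 = 2401.84
(n2-1)*s2^2 = 36 * 54.16 = 1949.76
numerator = 2401.84 + 1949.76 = 4351.6
n1+n2-2 = 64
sp^2 = 4351.6 / 64 = 67.99375

67.9938


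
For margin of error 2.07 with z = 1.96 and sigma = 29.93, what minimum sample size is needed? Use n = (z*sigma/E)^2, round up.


z*sigma/E = 1.96 * 29.93 / 2.07 = 146657/5175 ≈ 28.339517
(z*sigma/E)^2 ≈ 803.128219
round up: n = 804

804


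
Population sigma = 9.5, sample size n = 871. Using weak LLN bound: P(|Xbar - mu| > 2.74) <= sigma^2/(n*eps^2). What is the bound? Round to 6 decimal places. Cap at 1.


bound = min(1, sigma^2/(n*eps^2))
sigma^2 = 9.5^2 = 90.25
n*eps^2 = 871 * 2.74^2 = 871 * 7.5076 = 6539.1196
sigma^2/(n*eps^2) = 90.25 / 6539.1196 ≈ 0.01380155

0.013802


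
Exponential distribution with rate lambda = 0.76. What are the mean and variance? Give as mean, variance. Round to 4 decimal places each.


mean = 1/lam, var = 1/lam^2
mean = 1 / 0.76 = 25/19 ≈ 1.315789
lam^2 = 0.76^2 = 0.5776
var = 1 / 0.5776 = 625/361 ≈ 1.731302

1.3158, 1.7313


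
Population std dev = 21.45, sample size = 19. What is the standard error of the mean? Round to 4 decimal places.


SE = sigma / sqrt(n)
sqrt(19) ≈ 4.358899
SE = 21.45 / 4.358899 ≈ 4.920967

4.9210


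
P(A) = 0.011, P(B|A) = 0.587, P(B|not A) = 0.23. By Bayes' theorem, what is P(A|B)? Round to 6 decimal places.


P(A|B) = P(B|A)*P(A) / P(B), P(B) = P(B|A)*P(A) + P(B|not A)*P(not A)
P(B|A)*P(A) = 0.587 * 0.011 = 0.006457
P(B|not A)*P(not A) = 0.23 * 0.989 = 0.22747
P(B) = 0.006457 + 0.22747 = 0.233927
P(A|B) = 0.006457 / 0.233927 ≈ 0.02760263

0.027603


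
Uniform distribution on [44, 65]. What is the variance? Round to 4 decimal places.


Var = (b-a)^2 / 12
(b-a)^2 = (65 - 44)^2 = 441
Var = 441/12 = 36.75

36.7500


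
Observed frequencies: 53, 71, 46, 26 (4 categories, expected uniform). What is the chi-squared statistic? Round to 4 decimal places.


chi2 = sum((O-E)^2/E), E = total/4
total = 196, E = 196/4 = 49
(53 - 49)^2 / 49 = 16 / 49 = 16/49 ≈ 0.326531
(71 - 49)^2 / 49 = 484 / 49 = 484/49 ≈ 9.877551
(46 - 49)^2 / 49 = 9 / 49 = 9/49 ≈ 0.183673
(26 - 49)^2 / 49 = 529 / 49 = 529/49 ≈ 10.795918
chi2 = 1038/49 ≈ 21.183673

21.1837


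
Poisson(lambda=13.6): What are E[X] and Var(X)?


E[X] = Var(X) = lambda = 13.6

13.6, 13.6


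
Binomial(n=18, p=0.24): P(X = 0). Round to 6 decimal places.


P = C(n,k) * p^k * (1-p)^(n-k)
C(18,0) = 1
p^k = 0.24^0 = 1
(1-p)^(n-k) = 0.76^18 ≈ 0.007155577
P = 1 * 1 * 0.007155577 ≈ 0.007156

0.007156


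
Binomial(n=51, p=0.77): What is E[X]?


E[X] = n*p = 51 * 0.77 = 39.27

39.27


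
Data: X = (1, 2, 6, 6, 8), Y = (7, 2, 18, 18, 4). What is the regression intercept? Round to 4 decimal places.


a = ybar - b*xbar, where b = sum((xi-xbar)(yi-ybar)) / sum((xi-xbar)^2)
n = 5, xbar = 23/5 = 4.6, ybar = 49/5 = 9.8
Sxy = sum((xi-xbar)(yi-ybar)) = 33.6
Sxx = sum((xi-xbar)^2) = 35.2
b = Sxy / Sxx = 21/22 ≈ 0.954545
a = 9.8 - 0.954545 * 4.6 = 119/22 ≈ 5.409091

5.4091


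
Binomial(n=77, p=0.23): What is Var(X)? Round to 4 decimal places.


Var = n*p*(1-p) = 77 * 0.23 * 0.77 = 13.6367

13.6367


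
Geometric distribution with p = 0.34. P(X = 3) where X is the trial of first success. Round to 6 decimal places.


P = (1-p)^(k-1) * p
(1-p)^(k-1) = 0.66^2 = 0.4356
P = 0.4356 * 0.34 = 0.148104

0.148104


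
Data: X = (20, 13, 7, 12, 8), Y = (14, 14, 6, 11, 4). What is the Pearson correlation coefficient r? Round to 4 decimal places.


r = sum((xi-xbar)(yi-ybar)) / sqrt(sum((xi-xbar)^2) * sum((yi-ybar)^2))
n = 5, xbar = 60/5 = 12, ybar = 49/5 = 9.8
Sxy = sum((xi-xbar)(yi-ybar)) = 80
Sxx = sum((xi-xbar)^2) = 106
Syy = sum((yi-ybar)^2) = 84.8
sqrt(Sxx*Syy) ≈ 94.809282
r = Sxy / sqrt(Sxx*Syy) = 80 / 94.809282 ≈ 0.843799

0.8438


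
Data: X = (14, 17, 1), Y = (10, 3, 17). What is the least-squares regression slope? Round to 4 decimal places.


b = sum((xi-xbar)(yi-ybar)) / sum((xi-xbar)^2)
n = 3, xbar = 32/3 ≈ 10.666667, ybar = 30/3 = 10
Sxy = sum((xi-xbar)(yi-ybar)) = -112
Sxx = sum((xi-xbar)^2) = 434/3 ≈ 144.666667
b = Sxy / Sxx = -24/31 ≈ -0.774194

-0.7742


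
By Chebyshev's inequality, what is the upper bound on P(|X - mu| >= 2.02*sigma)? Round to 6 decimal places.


P <= 1/k^2
k^2 = 2.02^2 = 4.0804
1/k^2 = 1 / 4.0804 ≈ 0.24507401

0.245074


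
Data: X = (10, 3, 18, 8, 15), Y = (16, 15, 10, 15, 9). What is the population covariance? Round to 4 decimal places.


Cov = (1/n)*sum((xi-xbar)(yi-ybar))
n = 5, xbar = 54/5 = 10.8, ybar = 65/5 = 13
sum((xi-xbar)(yi-ybar)) = -62
Cov = -62 / 5 = -12.4

-12.4000


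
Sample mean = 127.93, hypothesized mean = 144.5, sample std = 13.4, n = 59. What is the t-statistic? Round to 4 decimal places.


t = (xbar - mu0) / (s/sqrt(n))
xbar - mu0 = 127.93 - 144.5 = -16.57
sqrt(59) ≈ 7.68114575
s/sqrt(n) = 13.4 / 7.68114575 ≈ 1.74453141
t = -16.57 / 1.74453141 ≈ -9.498253

-9.4983


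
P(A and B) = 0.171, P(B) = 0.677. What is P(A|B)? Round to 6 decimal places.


P(A|B) = P(A and B) / P(B) = 0.171 / 0.677 = 171/677 ≈ 0.25258493

0.252585


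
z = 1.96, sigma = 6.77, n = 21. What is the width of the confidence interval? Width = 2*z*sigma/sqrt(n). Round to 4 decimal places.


width = 2*z*sigma/sqrt(n)
2*z*sigma = 2 * 1.96 * 6.77 = 26.5384
sqrt(21) ≈ 4.582576
width = 26.5384 / 4.582576 ≈ 5.791154

5.7912


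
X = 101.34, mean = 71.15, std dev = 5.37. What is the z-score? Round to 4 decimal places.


z = (X - mu) / sigma
X - mu = 101.34 - 71.15 = 30.19
z = 30.19 / 5.37 = 3019/537 ≈ 5.621974

5.6220


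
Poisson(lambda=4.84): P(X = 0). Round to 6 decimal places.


P = e^(-lam) * lam^k / k!
e^(-4.84) ≈ 0.007907054
lam^k = 4.84^0 = 1
k! = 0! = 1
P = 0.007907054 * 1 / 1 ≈ 0.007907

0.007907


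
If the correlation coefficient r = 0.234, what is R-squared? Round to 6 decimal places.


R^2 = r^2 = (0.234)^2 = 0.054756

0.054756


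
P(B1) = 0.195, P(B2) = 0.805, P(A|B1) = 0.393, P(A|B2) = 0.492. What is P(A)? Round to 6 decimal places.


P(A) = P(A|B1)*P(B1) + P(A|B2)*P(B2)
P(A|B1)*P(B1) = 0.393 * 0.195 = 0.076635
P(A|B2)*P(B2) = 0.492 * 0.805 = 0.39606
P(A) = 0.076635 + 0.39606 = 0.472695

0.472695


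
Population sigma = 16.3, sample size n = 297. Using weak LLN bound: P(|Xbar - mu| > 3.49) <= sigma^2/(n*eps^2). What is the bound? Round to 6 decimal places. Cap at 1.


bound = min(1, sigma^2/(n*eps^2))
sigma^2 = 16.3^2 = 265.69
n*eps^2 = 297 * 3.49^2 = 297 * 12.1801 = 3617.4897
sigma^2/(n*eps^2) = 265.69 / 3617.4897 ≈ 0.07344596

0.073446


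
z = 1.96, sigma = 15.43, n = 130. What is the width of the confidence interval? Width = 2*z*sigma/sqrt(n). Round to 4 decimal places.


width = 2*z*sigma/sqrt(n)
2*z*sigma = 2 * 1.96 * 15.43 = 60.4856
sqrt(130) ≈ 11.401754
width = 60.4856 / 11.401754 ≈ 5.304938

5.3049


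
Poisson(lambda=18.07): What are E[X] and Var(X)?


E[X] = Var(X) = lambda = 18.07

18.07, 18.07


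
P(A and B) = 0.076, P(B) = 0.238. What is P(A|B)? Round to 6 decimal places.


P(A|B) = P(A and B) / P(B) = 0.076 / 0.238 = 38/119 ≈ 0.31932773

0.319328


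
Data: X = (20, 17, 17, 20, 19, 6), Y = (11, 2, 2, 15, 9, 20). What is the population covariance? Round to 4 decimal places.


Cov = (1/n)*sum((xi-xbar)(yi-ybar))
n = 6, xbar = 99/6 = 16.5, ybar = 59/6 ≈ 9.833333
sum((xi-xbar)(yi-ybar)) = -94.5
Cov = -94.5 / 6 = -15.75

-15.7500


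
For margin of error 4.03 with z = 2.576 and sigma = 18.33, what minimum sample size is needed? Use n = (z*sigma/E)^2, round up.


z*sigma/E = 2.576 * 18.33 / 4.03 = 45402/3875 ≈ 11.716645
(z*sigma/E)^2 ≈ 137.279774
round up: n = 138

138


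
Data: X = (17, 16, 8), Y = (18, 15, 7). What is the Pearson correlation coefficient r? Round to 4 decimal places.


r = sum((xi-xbar)(yi-ybar)) / sqrt(sum((xi-xbar)^2) * sum((yi-ybar)^2))
n = 3, xbar = 41/3 ≈ 13.666667, ybar = 40/3 ≈ 13.333333
Sxy = sum((xi-xbar)(yi-ybar)) = 166/3 ≈ 55.333333
Sxx = sum((xi-xbar)^2) = 146/3 ≈ 48.666667
Syy = sum((yi-ybar)^2) = 194/3 ≈ 64.666667
sqrt(Sxx*Syy) ≈ 56.099119
r = Sxy / sqrt(Sxx*Syy) = 55.333333 / 56.099119 ≈ 0.986349

0.9863


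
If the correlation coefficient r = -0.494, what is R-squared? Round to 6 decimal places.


R^2 = r^2 = (-0.494)^2 = 0.244036

0.244036


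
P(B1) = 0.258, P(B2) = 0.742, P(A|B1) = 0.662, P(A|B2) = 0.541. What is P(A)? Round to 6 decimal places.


P(A) = P(A|B1)*P(B1) + P(A|B2)*P(B2)
P(A|B1)*P(B1) = 0.662 * 0.258 = 0.170796
P(A|B2)*P(B2) = 0.541 * 0.742 = 0.401422
P(A) = 0.170796 + 0.401422 = 0.572218

0.572218


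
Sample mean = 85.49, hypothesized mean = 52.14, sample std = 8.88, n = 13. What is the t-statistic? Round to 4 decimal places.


t = (xbar - mu0) / (s/sqrt(n))
xbar - mu0 = 85.49 - 52.14 = 33.35
sqrt(13) ≈ 3.60555128
s/sqrt(n) = 8.88 / 3.60555128 ≈ 2.46286887
t = 33.35 / 2.46286887 ≈ 13.541119

13.5411


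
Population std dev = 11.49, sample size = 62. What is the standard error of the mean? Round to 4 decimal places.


SE = sigma / sqrt(n)
sqrt(62) ≈ 7.874008
SE = 11.49 / 7.874008 ≈ 1.459231

1.4592


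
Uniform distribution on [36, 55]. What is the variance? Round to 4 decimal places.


Var = (b-a)^2 / 12
(b-a)^2 = (55 - 36)^2 = 361
Var = 361/12 ≈ 30.083333

30.0833


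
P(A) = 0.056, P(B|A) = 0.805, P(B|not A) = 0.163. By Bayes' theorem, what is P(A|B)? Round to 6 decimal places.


P(A|B) = P(B|A)*P(A) / P(B), P(B) = P(B|A)*P(A) + P(B|not A)*P(not A)
P(B|A)*P(A) = 0.805 * 0.056 = 0.04508
P(B|not A)*P(not A) = 0.163 * 0.944 = 0.153872
P(B) = 0.04508 + 0.153872 = 0.198952
P(A|B) = 0.04508 / 0.198952 ≈ 0.22658732

0.226587


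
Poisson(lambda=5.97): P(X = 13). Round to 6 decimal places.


P = e^(-lam) * lam^k / k!
e^(-5.97) ≈ 0.002554241
lam^k = 5.97^13 ≈ 12236756122.797733
k! = 13! = 6227020800
P = 0.002554241 * 12236756122.797733 / 6227020800 ≈ 0.005019

0.005019


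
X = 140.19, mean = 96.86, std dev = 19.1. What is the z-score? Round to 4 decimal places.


z = (X - mu) / sigma
X - mu = 140.19 - 96.86 = 43.33
z = 43.33 / 19.1 = 4333/1910 ≈ 2.268586

2.2686


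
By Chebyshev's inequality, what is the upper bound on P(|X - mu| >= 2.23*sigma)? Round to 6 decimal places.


P <= 1/k^2
k^2 = 2.23^2 = 4.9729
1/k^2 = 1 / 4.9729 ≈ 0.20108991

0.201090


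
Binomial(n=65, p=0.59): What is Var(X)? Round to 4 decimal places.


Var = n*p*(1-p) = 65 * 0.59 * 0.41 = 15.7235

15.7235


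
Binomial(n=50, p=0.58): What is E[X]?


E[X] = n*p = 50 * 0.58 = 29

29


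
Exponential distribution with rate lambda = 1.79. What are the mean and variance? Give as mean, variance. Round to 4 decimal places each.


mean = 1/lam, var = 1/lam^2
mean = 1 / 1.79 = 100/179 ≈ 0.558659
lam^2 = 1.79^2 = 3.2041
var = 1 / 3.2041 ≈ 0.312100

0.5587, 0.3121


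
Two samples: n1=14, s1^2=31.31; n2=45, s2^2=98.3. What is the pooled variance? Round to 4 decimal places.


sp^2 = ((n1-1)*s1^2 + (n2-1)*s2^2)/(n1+n2-2)
(n1-1)*s1^2 = 13 * 31.31 = 407.03
(n2-1)*s2^2 = 44 * 98.3 = 4325.2
numerator = 407.03 + 4325.2 = 4732.23
n1+n2-2 = 57
sp^2 = 4732.23 / 57 = 157741/1900 ≈ 83.021579

83.0216


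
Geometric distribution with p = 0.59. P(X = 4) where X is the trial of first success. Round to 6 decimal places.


P = (1-p)^(k-1) * p
(1-p)^(k-1) = 0.41^3 = 0.068921
P = 0.068921 * 0.59 = 0.04066339

0.040663


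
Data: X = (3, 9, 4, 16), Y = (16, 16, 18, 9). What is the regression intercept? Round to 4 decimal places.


a = ybar - b*xbar, where b = sum((xi-xbar)(yi-ybar)) / sum((xi-xbar)^2)
n = 4, xbar = 32/4 = 8, ybar = 59/4 = 14.75
Sxy = sum((xi-xbar)(yi-ybar)) = -64
Sxx = sum((xi-xbar)^2) = 106
b = Sxy / Sxx = -32/53 ≈ -0.603774
a = 14.75 - (-0.603774) * 8 = 4151/212 ≈ 19.580189

19.5802


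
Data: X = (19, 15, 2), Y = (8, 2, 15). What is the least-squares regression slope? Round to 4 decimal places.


b = sum((xi-xbar)(yi-ybar)) / sum((xi-xbar)^2)
n = 3, xbar = 36/3 = 12, ybar = 25/3 ≈ 8.333333
Sxy = sum((xi-xbar)(yi-ybar)) = -88
Sxx = sum((xi-xbar)^2) = 158
b = Sxy / Sxx = -44/79 ≈ -0.556962

-0.5570


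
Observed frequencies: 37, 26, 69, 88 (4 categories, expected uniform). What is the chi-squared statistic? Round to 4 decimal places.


chi2 = sum((O-E)^2/E), E = total/4
total = 220, E = 220/4 = 55
(37 - 55)^2 / 55 = 324 / 55 = 324/55 ≈ 5.890909
(26 - 55)^2 / 55 = 841 / 55 = 841/55 ≈ 15.290909
(69 - 55)^2 / 55 = 196 / 55 = 196/55 ≈ 3.563636
(88 - 55)^2 / 55 = 1089 / 55 = 19.8
chi2 = 490/11 ≈ 44.545455

44.5455


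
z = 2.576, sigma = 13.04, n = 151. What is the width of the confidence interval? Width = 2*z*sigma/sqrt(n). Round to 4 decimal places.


width = 2*z*sigma/sqrt(n)
2*z*sigma = 2 * 2.576 * 13.04 = 67.18208
sqrt(151) ≈ 12.288206
width = 67.18208 / 12.288206 ≈ 5.467200

5.4672


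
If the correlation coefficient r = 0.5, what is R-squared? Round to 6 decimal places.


R^2 = r^2 = (0.5)^2 = 0.25

0.250000


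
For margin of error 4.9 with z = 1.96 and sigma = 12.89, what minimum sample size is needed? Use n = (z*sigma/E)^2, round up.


z*sigma/E = 1.96 * 12.89 / 4.9 = 5.156
(z*sigma/E)^2 = 26.584336
round up: n = 27

27


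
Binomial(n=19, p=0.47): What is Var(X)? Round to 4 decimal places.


Var = n*p*(1-p) = 19 * 0.47 * 0.53 = 4.7329

4.7329


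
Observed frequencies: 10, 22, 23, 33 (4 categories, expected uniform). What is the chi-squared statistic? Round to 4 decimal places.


chi2 = sum((O-E)^2/E), E = total/4
total = 88, E = 88/4 = 22
(10 - 22)^2 / 22 = 144 / 22 = 72/11 ≈ 6.545455
(22 - 22)^2 / 22 = 0 / 22 = 0
(23 - 22)^2 / 22 = 1 / 22 = 1/22 ≈ 0.045455
(33 - 22)^2 / 22 = 121 / 22 = 5.5
chi2 = 133/11 ≈ 12.090909

12.0909


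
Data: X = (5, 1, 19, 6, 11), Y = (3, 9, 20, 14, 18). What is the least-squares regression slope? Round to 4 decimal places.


b = sum((xi-xbar)(yi-ybar)) / sum((xi-xbar)^2)
n = 5, xbar = 42/5 = 8.4, ybar = 64/5 = 12.8
Sxy = sum((xi-xbar)(yi-ybar)) = 148.4
Sxx = sum((xi-xbar)^2) = 191.2
b = Sxy / Sxx = 371/478 ≈ 0.776151

0.7762


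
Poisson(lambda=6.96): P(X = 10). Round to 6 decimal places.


P = e^(-lam) * lam^k / k!
e^(-6.96) ≈ 0.0009490966
lam^k = 6.96^10 ≈ 266742609.878220
k! = 10! = 3628800
P = 0.0009490966 * 266742609.878220 / 3628800 ≈ 0.069765

0.069765


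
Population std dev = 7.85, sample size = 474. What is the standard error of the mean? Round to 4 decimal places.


SE = sigma / sqrt(n)
sqrt(474) ≈ 21.771541
SE = 7.85 / 21.771541 ≈ 0.360562

0.3606


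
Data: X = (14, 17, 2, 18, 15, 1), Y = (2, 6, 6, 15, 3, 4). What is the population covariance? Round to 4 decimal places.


Cov = (1/n)*sum((xi-xbar)(yi-ybar))
n = 6, xbar = 67/6 ≈ 11.166667, ybar = 36/6 = 6
sum((xi-xbar)(yi-ybar)) = 59
Cov = 59 / 6 = 59/6 ≈ 9.833333

9.8333


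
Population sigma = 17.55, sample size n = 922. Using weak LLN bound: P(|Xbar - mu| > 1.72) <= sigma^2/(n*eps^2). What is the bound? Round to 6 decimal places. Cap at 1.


bound = min(1, sigma^2/(n*eps^2))
sigma^2 = 17.55^2 = 308.0025
n*eps^2 = 922 * 1.72^2 = 922 * 2.9584 = 2727.6448
sigma^2/(n*eps^2) = 308.0025 / 2727.6448 ≈ 0.11291884

0.112919


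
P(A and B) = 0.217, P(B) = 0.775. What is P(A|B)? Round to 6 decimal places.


P(A|B) = P(A and B) / P(B) = 0.217 / 0.775 = 0.28

0.280000


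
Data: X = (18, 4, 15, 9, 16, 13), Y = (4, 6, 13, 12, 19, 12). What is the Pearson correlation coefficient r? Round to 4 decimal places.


r = sum((xi-xbar)(yi-ybar)) / sqrt(sum((xi-xbar)^2) * sum((yi-ybar)^2))
n = 6, xbar = 75/6 = 12.5, ybar = 66/6 = 11
Sxy = sum((xi-xbar)(yi-ybar)) = 34
Sxx = sum((xi-xbar)^2) = 133.5
Syy = sum((yi-ybar)^2) = 144
sqrt(Sxx*Syy) ≈ 138.650640
r = Sxy / sqrt(Sxx*Syy) = 34 / 138.650640 ≈ 0.245221

0.2452
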